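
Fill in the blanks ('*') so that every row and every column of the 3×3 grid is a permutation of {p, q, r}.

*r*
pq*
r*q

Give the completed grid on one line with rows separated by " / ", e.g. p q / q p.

q r p / p q r / r p q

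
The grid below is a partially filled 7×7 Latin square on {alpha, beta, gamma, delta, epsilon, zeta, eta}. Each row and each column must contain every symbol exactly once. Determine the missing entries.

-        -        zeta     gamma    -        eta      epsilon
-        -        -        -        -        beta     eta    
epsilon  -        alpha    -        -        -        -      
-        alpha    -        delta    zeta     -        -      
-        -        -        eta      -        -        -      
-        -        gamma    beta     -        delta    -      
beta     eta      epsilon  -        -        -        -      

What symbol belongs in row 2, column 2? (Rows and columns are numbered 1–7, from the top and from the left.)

At row 2, column 3: row 2 has {beta,eta}; column 3 has {alpha,gamma,epsilon,zeta}; that leaves delta.
At row 3, column 4: row 3 has {alpha,epsilon}; column 4 has {beta,gamma,delta,eta}; that leaves zeta.
At row 3, column 6: row 3 has {alpha,epsilon,zeta}; column 6 has {beta,delta,eta}; that leaves gamma.
At row 4, column 6: row 4 has {alpha,delta,zeta}; column 6 has {beta,gamma,delta,eta}; that leaves epsilon.
At row 5, column 3: row 5 has {eta}; column 3 has {alpha,gamma,delta,epsilon,zeta}; that leaves beta.
At row 7, column 4: row 7 has {beta,epsilon,eta}; column 4 has {beta,gamma,delta,zeta,eta}; that leaves alpha.
At row 7, column 6: row 7 has {alpha,beta,epsilon,eta}; column 6 has {beta,gamma,delta,epsilon,eta}; that leaves zeta.
At row 2, column 4: row 2 has {beta,delta,eta}; column 4 has {alpha,beta,gamma,delta,zeta,eta}; that leaves epsilon.
At row 4, column 3: row 4 has {alpha,delta,epsilon,zeta}; column 3 has {alpha,beta,gamma,delta,epsilon,zeta}; that leaves eta.
At row 5, column 6: row 5 has {beta,eta}; column 6 has {beta,gamma,delta,epsilon,zeta,eta}; that leaves alpha.
At row 4, column 1: row 4 has {alpha,delta,epsilon,zeta,eta}; column 1 has {beta,epsilon}; that leaves gamma.
At row 4, column 7: row 4 has {alpha,gamma,delta,epsilon,zeta,eta}; column 7 has {epsilon,eta}; that leaves beta.
At row 3, column 7: row 3 has {alpha,gamma,epsilon,zeta}; column 7 has {beta,epsilon,eta}; that leaves delta.
At row 7, column 7: row 7 has {alpha,beta,epsilon,zeta,eta}; column 7 has {beta,delta,epsilon,eta}; that leaves gamma.
At row 3, column 2: row 3 has {alpha,gamma,delta,epsilon,zeta}; column 2 has {alpha,eta}; that leaves beta.
At row 3, column 5: row 3 has {alpha,beta,gamma,delta,epsilon,zeta}; column 5 has {zeta}; that leaves eta.
At row 5, column 7: row 5 has {alpha,beta,eta}; column 7 has {beta,gamma,delta,epsilon,eta}; that leaves zeta.
At row 6, column 7: row 6 has {beta,gamma,delta}; column 7 has {beta,gamma,delta,epsilon,zeta,eta}; that leaves alpha.
At row 7, column 5: row 7 has {alpha,beta,gamma,epsilon,zeta,eta}; column 5 has {zeta,eta}; that leaves delta.
At row 1, column 2: row 1 has {gamma,epsilon,zeta,eta}; column 2 has {alpha,beta,eta}; that leaves delta.
At row 5, column 1: row 5 has {alpha,beta,zeta,eta}; column 1 has {beta,gamma,epsilon}; that leaves delta.
At row 6, column 5: row 6 has {alpha,beta,gamma,delta}; column 5 has {delta,zeta,eta}; that leaves epsilon.
At row 1, column 1: row 1 has {gamma,delta,epsilon,zeta,eta}; column 1 has {beta,gamma,delta,epsilon}; that leaves alpha.
At row 1, column 5: row 1 has {alpha,gamma,delta,epsilon,zeta,eta}; column 5 has {delta,epsilon,zeta,eta}; that leaves beta.
At row 2, column 1: row 2 has {beta,delta,epsilon,eta}; column 1 has {alpha,beta,gamma,delta,epsilon}; that leaves zeta.
At row 2, column 2: row 2 has {beta,delta,epsilon,zeta,eta}; column 2 has {alpha,beta,delta,eta}; that leaves gamma.

gamma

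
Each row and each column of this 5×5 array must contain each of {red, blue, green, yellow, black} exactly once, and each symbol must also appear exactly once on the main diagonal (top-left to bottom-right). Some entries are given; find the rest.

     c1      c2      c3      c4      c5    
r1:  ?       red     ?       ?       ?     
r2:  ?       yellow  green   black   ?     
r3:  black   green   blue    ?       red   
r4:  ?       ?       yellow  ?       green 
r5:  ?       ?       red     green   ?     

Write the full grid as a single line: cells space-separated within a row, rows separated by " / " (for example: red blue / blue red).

green red black blue yellow / red yellow green black blue / black green blue yellow red / blue black yellow red green / yellow blue red green black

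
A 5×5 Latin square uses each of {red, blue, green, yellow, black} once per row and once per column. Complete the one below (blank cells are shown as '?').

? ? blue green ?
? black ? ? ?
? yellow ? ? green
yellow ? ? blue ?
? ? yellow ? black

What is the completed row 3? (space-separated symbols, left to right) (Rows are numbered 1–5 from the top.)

blue yellow red black green

(r1,c2) = red
(r1,c5) = yellow
(r4,c2) = green
(r4,c5) = red
(r5,c2) = blue
(r5,c4) = red
(r1,c1) = black
(r2,c4) = yellow
(r2,c5) = blue
(r3,c4) = black
(r4,c3) = black
(r5,c1) = green
(r2,c1) = red
(r2,c3) = green
(r3,c1) = blue
(r3,c3) = red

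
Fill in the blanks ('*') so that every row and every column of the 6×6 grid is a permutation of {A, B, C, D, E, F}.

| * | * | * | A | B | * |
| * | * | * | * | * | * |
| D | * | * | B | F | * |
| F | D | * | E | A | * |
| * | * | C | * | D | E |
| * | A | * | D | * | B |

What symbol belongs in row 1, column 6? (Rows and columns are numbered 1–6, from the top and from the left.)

F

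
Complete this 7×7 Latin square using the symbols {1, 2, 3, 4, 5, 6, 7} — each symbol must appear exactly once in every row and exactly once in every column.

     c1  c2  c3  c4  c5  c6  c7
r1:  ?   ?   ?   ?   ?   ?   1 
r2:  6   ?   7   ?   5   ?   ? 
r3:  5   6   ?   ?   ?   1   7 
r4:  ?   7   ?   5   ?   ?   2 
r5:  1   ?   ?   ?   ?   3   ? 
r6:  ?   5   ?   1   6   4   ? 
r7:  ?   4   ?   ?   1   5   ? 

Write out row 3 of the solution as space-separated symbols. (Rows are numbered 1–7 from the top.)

(r2,c6) = 2
(r4,c6) = 6
(r5,c2) = 2
(r6,c7) = 3
(r7,c7) = 6
(r1,c2) = 3
(r1,c6) = 7
(r2,c2) = 1
(r2,c7) = 4
(r5,c7) = 5
(r6,c3) = 2
(r7,c3) = 3
(r2,c4) = 3
(r3,c3) = 4
(r3,c4) = 2
(r3,c5) = 3

5 6 4 2 3 1 7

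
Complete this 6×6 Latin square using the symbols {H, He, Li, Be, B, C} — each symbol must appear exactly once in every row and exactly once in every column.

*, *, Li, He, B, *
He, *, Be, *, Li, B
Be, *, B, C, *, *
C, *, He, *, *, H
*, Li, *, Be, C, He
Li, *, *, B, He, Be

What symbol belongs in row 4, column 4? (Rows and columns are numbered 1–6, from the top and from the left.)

Li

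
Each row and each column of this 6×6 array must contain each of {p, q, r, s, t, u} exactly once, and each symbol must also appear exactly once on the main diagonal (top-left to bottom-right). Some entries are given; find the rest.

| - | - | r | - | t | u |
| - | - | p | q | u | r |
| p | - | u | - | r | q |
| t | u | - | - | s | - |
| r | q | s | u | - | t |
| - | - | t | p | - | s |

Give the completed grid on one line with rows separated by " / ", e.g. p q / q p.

q p r s t u / s t p q u r / p s u t r q / t u q r s p / r q s u p t / u r t p q s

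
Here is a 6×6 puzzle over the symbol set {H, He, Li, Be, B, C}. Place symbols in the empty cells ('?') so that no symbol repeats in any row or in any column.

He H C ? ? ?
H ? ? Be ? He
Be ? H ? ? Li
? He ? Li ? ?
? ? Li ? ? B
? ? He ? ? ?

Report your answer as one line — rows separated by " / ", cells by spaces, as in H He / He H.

(r1,c4) = B
(r1,c6) = Be
(r2,c3) = B
(r4,c3) = Be
(r5,c1) = C
(r5,c2) = Be
(r1,c5) = Li
(r2,c5) = C
(r4,c1) = B
(r4,c5) = H
(r4,c6) = C
(r5,c5) = He
(r6,c1) = Li
(r6,c6) = H
(r2,c2) = Li
(r3,c5) = B
(r5,c4) = H
(r6,c4) = C
(r6,c5) = Be
(r3,c2) = C
(r3,c4) = He
(r6,c2) = B

He H C B Li Be / H Li B Be C He / Be C H He B Li / B He Be Li H C / C Be Li H He B / Li B He C Be H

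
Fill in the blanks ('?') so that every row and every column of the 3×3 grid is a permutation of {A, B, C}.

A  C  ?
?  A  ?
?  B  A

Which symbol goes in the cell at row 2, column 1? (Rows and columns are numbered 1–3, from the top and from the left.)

B

(r1,c3) = B
(r2,c3) = C
(r3,c1) = C
(r2,c1) = B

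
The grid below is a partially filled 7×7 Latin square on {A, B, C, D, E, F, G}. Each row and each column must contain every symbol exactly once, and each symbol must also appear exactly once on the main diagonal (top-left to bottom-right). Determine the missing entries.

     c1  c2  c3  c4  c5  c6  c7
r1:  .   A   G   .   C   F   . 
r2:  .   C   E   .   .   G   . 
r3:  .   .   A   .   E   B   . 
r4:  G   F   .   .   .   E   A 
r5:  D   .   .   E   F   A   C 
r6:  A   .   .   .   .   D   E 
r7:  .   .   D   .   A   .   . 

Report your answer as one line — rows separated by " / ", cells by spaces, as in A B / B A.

row 4 has {A,E,F,G}; column 4 has {E}; the diagonal has {A,C,D,F} — only B is left for (r4,c4).
row 4 has {A,B,E,F,G}; column 5 has {A,C,E,F} — only D is left for (r4,c5).
row 5 has {A,C,D,E,F}; column 3 has {A,D,E,G} — only B is left for (r5,c3).
row 7 has {A,D}; column 6 has {A,B,D,E,F,G} — only C is left for (r7,c6).
row 7 has {A,C,D}; column 7 has {A,C,E}; the diagonal has {A,B,C,D,F} — only G is left for (r7,c7).
row 1 has {A,C,F,G}; column 1 has {A,D,G}; the diagonal has {A,B,C,D,F,G} — only E is left for (r1,c1).
row 1 has {A,C,E,F,G}; column 4 has {B,E} — only D is left for (r1,c4).
row 1 has {A,C,D,E,F,G}; column 7 has {A,C,E,G} — only B is left for (r1,c7).
row 2 has {C,E,G}; column 5 has {A,C,D,E,F} — only B is left for (r2,c5).
row 4 has {A,B,D,E,F,G}; column 3 has {A,B,D,E,G} — only C is left for (r4,c3).
row 5 has {A,B,C,D,E,F}; column 2 has {A,C,F} — only G is left for (r5,c2).
row 6 has {A,D,E}; column 2 has {A,C,F,G} — only B is left for (r6,c2).
row 6 has {A,B,D,E}; column 3 has {A,B,C,D,E,G} — only F is left for (r6,c3).
row 6 has {A,B,D,E,F}; column 5 has {A,B,C,D,E,F} — only G is left for (r6,c5).
row 7 has {A,C,D,G}; column 2 has {A,B,C,F,G} — only E is left for (r7,c2).
row 7 has {A,C,D,E,G}; column 4 has {B,D,E} — only F is left for (r7,c4).
row 2 has {B,C,E,G}; column 1 has {A,D,E,G} — only F is left for (r2,c1).
row 2 has {B,C,E,F,G}; column 4 has {B,D,E,F} — only A is left for (r2,c4).
row 2 has {A,B,C,E,F,G}; column 7 has {A,B,C,E,G} — only D is left for (r2,c7).
row 3 has {A,B,E}; column 1 has {A,D,E,F,G} — only C is left for (r3,c1).
row 3 has {A,B,C,E}; column 2 has {A,B,C,E,F,G} — only D is left for (r3,c2).
row 3 has {A,B,C,D,E}; column 4 has {A,B,D,E,F} — only G is left for (r3,c4).
row 3 has {A,B,C,D,E,G}; column 7 has {A,B,C,D,E,G} — only F is left for (r3,c7).
row 6 has {A,B,D,E,F,G}; column 4 has {A,B,D,E,F,G} — only C is left for (r6,c4).
row 7 has {A,C,D,E,F,G}; column 1 has {A,C,D,E,F,G} — only B is left for (r7,c1).

E A G D C F B / F C E A B G D / C D A G E B F / G F C B D E A / D G B E F A C / A B F C G D E / B E D F A C G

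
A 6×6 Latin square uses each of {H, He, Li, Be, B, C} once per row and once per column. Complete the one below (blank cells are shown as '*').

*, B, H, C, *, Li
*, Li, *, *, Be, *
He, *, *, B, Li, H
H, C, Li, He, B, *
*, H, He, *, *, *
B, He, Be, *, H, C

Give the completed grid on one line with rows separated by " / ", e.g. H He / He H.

Be B H C He Li / C Li B H Be He / He Be C B Li H / H C Li He B Be / Li H He Be C B / B He Be Li H C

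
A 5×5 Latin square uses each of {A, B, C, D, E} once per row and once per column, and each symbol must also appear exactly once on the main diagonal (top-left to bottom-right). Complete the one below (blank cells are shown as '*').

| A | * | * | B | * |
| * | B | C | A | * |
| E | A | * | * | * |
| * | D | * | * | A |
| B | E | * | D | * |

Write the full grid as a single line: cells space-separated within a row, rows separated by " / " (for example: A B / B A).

(r1,c2) = C
(r2,c1) = D
(r2,c5) = E
(r3,c3) = D
(r3,c4) = C
(r3,c5) = B
(r4,c1) = C
(r4,c4) = E
(r5,c3) = A
(r5,c5) = C
(r1,c3) = E
(r1,c5) = D
(r4,c3) = B

A C E B D / D B C A E / E A D C B / C D B E A / B E A D C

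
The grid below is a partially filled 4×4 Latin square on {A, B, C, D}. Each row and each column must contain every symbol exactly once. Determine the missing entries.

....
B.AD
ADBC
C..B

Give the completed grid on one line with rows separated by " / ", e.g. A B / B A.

D B C A / B C A D / A D B C / C A D B

At row 1, column 1: row 1 is empty so far; column 1 has {A,B,C}; that leaves D.
At row 1, column 3: row 1 has {D}; column 3 has {A,B}; that leaves C.
At row 1, column 4: row 1 has {C,D}; column 4 has {B,C,D}; that leaves A.
At row 2, column 2: row 2 has {A,B,D}; column 2 has {D}; that leaves C.
At row 4, column 2: row 4 has {B,C}; column 2 has {C,D}; that leaves A.
At row 4, column 3: row 4 has {A,B,C}; column 3 has {A,B,C}; that leaves D.
At row 1, column 2: row 1 has {A,C,D}; column 2 has {A,C,D}; that leaves B.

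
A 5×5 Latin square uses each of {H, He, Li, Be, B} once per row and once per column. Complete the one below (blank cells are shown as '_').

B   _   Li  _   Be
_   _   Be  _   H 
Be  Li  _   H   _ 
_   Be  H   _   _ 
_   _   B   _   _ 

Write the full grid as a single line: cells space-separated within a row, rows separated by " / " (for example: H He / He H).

(r1,c4) = He
(r3,c3) = He
(r3,c5) = B
(r1,c2) = H
(r5,c2) = He
(r5,c5) = Li
(r2,c2) = B
(r2,c4) = Li
(r4,c4) = B
(r4,c5) = He
(r5,c1) = H
(r5,c4) = Be
(r2,c1) = He
(r4,c1) = Li

B H Li He Be / He B Be Li H / Be Li He H B / Li Be H B He / H He B Be Li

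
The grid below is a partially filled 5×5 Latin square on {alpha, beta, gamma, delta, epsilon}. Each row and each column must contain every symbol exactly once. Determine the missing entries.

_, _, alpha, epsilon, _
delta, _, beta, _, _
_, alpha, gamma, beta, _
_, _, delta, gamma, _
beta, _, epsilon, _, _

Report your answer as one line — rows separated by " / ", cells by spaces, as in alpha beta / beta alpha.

(r1,c1): row 1 has {alpha,epsilon}; column 1 has {beta,delta}, so it must be gamma.
(r2,c4): row 2 has {beta,delta}; column 4 has {beta,gamma,epsilon}, so it must be alpha.
(r3,c1): row 3 has {alpha,beta,gamma}; column 1 has {beta,gamma,delta}, so it must be epsilon.
(r3,c5): row 3 has {alpha,beta,gamma,epsilon}; column 5 is empty so far, so it must be delta.
(r4,c1): row 4 has {gamma,delta}; column 1 has {beta,gamma,delta,epsilon}, so it must be alpha.
(r5,c4): row 5 has {beta,epsilon}; column 4 has {alpha,beta,gamma,epsilon}, so it must be delta.
(r1,c5): row 1 has {alpha,gamma,epsilon}; column 5 has {delta}, so it must be beta.
(r4,c5): row 4 has {alpha,gamma,delta}; column 5 has {beta,delta}, so it must be epsilon.
(r5,c2): row 5 has {beta,delta,epsilon}; column 2 has {alpha}, so it must be gamma.
(r5,c5): row 5 has {beta,gamma,delta,epsilon}; column 5 has {beta,delta,epsilon}, so it must be alpha.
(r1,c2): row 1 has {alpha,beta,gamma,epsilon}; column 2 has {alpha,gamma}, so it must be delta.
(r2,c2): row 2 has {alpha,beta,delta}; column 2 has {alpha,gamma,delta}, so it must be epsilon.
(r2,c5): row 2 has {alpha,beta,delta,epsilon}; column 5 has {alpha,beta,delta,epsilon}, so it must be gamma.
(r4,c2): row 4 has {alpha,gamma,delta,epsilon}; column 2 has {alpha,gamma,delta,epsilon}, so it must be beta.

gamma delta alpha epsilon beta / delta epsilon beta alpha gamma / epsilon alpha gamma beta delta / alpha beta delta gamma epsilon / beta gamma epsilon delta alpha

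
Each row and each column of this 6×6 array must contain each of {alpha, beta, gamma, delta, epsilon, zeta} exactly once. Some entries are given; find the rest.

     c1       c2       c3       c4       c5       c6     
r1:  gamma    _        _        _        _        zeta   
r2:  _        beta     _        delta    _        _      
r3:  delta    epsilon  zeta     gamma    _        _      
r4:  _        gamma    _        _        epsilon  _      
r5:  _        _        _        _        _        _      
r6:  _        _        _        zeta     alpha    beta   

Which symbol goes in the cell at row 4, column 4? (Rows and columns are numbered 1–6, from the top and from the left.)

(r3,c5) = beta
(r3,c6) = alpha
(r4,c6) = delta
(r6,c1) = epsilon
(r6,c2) = delta
(r6,c3) = gamma
(r1,c2) = alpha
(r1,c5) = delta
(r5,c2) = zeta
(r5,c5) = gamma
(r5,c6) = epsilon
(r2,c5) = zeta
(r2,c6) = gamma
(r2,c1) = alpha
(r2,c3) = epsilon
(r5,c1) = beta
(r5,c4) = alpha
(r1,c3) = beta
(r1,c4) = epsilon
(r4,c1) = zeta
(r4,c3) = alpha
(r4,c4) = beta

beta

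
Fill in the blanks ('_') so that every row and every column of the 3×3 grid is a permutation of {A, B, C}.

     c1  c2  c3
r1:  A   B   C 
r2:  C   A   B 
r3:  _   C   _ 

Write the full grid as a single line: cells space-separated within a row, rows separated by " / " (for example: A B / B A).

A B C / C A B / B C A

Cell (r3,c1): row 3 has {C}; column 1 has {A,C} → B.
Cell (r3,c3): row 3 has {B,C}; column 3 has {B,C} → A.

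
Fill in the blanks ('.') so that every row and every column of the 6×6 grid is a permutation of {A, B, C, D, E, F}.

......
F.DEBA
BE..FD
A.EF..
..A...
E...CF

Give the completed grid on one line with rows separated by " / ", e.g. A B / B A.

C D F B A E / F C D E B A / B E C A F D / A B E F D C / D F A C E B / E A B D C F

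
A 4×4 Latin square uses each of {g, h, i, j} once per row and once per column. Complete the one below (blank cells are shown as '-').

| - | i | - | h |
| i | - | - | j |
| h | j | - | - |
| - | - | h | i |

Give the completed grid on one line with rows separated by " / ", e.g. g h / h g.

g i j h / i h g j / h j i g / j g h i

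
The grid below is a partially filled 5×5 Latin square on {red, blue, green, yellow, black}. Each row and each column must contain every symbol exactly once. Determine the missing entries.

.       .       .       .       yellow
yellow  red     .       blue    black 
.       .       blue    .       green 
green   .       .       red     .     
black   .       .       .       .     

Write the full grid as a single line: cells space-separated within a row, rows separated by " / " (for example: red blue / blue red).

row 2 has {red,blue,yellow,black}; column 3 has {blue} — only green is left for (r2,c3).
row 3 has {blue,green}; column 1 has {green,yellow,black} — only red is left for (r3,c1).
row 4 has {red,green}; column 5 has {green,yellow,black} — only blue is left for (r4,c5).
row 5 has {black}; column 5 has {blue,green,yellow,black} — only red is left for (r5,c5).
row 1 has {yellow}; column 1 has {red,green,yellow,black} — only blue is left for (r1,c1).
row 5 has {red,black}; column 3 has {blue,green} — only yellow is left for (r5,c3).
row 5 has {red,yellow,black}; column 4 has {red,blue} — only green is left for (r5,c4).
row 1 has {blue,yellow}; column 4 has {red,blue,green} — only black is left for (r1,c4).
row 3 has {red,blue,green}; column 4 has {red,blue,green,black} — only yellow is left for (r3,c4).
row 4 has {red,blue,green}; column 3 has {blue,green,yellow} — only black is left for (r4,c3).
row 5 has {red,green,yellow,black}; column 2 has {red} — only blue is left for (r5,c2).
row 1 has {blue,yellow,black}; column 2 has {red,blue} — only green is left for (r1,c2).
row 1 has {blue,green,yellow,black}; column 3 has {blue,green,yellow,black} — only red is left for (r1,c3).
row 3 has {red,blue,green,yellow}; column 2 has {red,blue,green} — only black is left for (r3,c2).
row 4 has {red,blue,green,black}; column 2 has {red,blue,green,black} — only yellow is left for (r4,c2).

blue green red black yellow / yellow red green blue black / red black blue yellow green / green yellow black red blue / black blue yellow green red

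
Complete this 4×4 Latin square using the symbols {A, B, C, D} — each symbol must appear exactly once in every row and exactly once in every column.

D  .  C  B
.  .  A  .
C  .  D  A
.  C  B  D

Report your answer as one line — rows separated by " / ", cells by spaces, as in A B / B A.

D A C B / B D A C / C B D A / A C B D

(r1,c2): row 1 has {B,C,D}; column 2 has {C}, so it must be A.
(r2,c1): row 2 has {A}; column 1 has {C,D}, so it must be B.
(r2,c2): row 2 has {A,B}; column 2 has {A,C}, so it must be D.
(r2,c4): row 2 has {A,B,D}; column 4 has {A,B,D}, so it must be C.
(r3,c2): row 3 has {A,C,D}; column 2 has {A,C,D}, so it must be B.
(r4,c1): row 4 has {B,C,D}; column 1 has {B,C,D}, so it must be A.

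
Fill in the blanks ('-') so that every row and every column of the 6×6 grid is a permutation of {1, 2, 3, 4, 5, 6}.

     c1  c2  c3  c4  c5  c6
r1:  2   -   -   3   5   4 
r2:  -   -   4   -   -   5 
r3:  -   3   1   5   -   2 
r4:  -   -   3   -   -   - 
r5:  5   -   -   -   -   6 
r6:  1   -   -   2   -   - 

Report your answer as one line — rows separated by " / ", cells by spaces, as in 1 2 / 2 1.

2 1 6 3 5 4 / 3 2 4 6 1 5 / 4 3 1 5 6 2 / 6 5 3 4 2 1 / 5 4 2 1 3 6 / 1 6 5 2 4 3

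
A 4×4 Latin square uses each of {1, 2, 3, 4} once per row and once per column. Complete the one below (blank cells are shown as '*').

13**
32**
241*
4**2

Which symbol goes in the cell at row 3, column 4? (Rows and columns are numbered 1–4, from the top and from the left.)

(r1,c4) = 4
(r2,c3) = 4
(r2,c4) = 1
(r3,c4) = 3

3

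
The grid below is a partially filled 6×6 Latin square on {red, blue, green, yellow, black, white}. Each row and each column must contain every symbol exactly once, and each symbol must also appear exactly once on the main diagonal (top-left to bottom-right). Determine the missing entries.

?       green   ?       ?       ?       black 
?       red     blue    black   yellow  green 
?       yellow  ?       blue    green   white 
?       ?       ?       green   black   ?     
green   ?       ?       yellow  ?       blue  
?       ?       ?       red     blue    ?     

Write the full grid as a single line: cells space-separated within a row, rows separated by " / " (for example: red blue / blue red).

(r1,c4): row 1 has {green,black}; column 4 has {red,blue,green,yellow,black}, so it must be white.
(r1,c5): row 1 has {green,black,white}; column 5 has {blue,green,yellow,black}, so it must be red.
(r2,c1): row 2 has {red,blue,green,yellow,black}; column 1 has {green}, so it must be white.
(r3,c3): row 3 has {blue,green,yellow,white}; column 3 has {blue}; the diagonal has {red,green}, so it must be black.
(r5,c5): row 5 has {blue,green,yellow}; column 5 has {red,blue,green,yellow,black}; the diagonal has {red,green,black}, so it must be white.
(r6,c6): row 6 has {red,blue}; column 6 has {blue,green,black,white}; the diagonal has {red,green,black,white}, so it must be yellow.
(r1,c1): row 1 has {red,green,black,white}; column 1 has {green,white}; the diagonal has {red,green,yellow,black,white}, so it must be blue.
(r1,c3): row 1 has {red,blue,green,black,white}; column 3 has {blue,black}, so it must be yellow.
(r3,c1): row 3 has {blue,green,yellow,black,white}; column 1 has {blue,green,white}, so it must be red.
(r4,c1): row 4 has {green,black}; column 1 has {red,blue,green,white}, so it must be yellow.
(r4,c6): row 4 has {green,yellow,black}; column 6 has {blue,green,yellow,black,white}, so it must be red.
(r5,c2): row 5 has {blue,green,yellow,white}; column 2 has {red,green,yellow}, so it must be black.
(r5,c3): row 5 has {blue,green,yellow,black,white}; column 3 has {blue,yellow,black}, so it must be red.
(r6,c1): row 6 has {red,blue,yellow}; column 1 has {red,blue,green,yellow,white}, so it must be black.
(r6,c2): row 6 has {red,blue,yellow,black}; column 2 has {red,green,yellow,black}, so it must be white.
(r6,c3): row 6 has {red,blue,yellow,black,white}; column 3 has {red,blue,yellow,black}, so it must be green.
(r4,c2): row 4 has {red,green,yellow,black}; column 2 has {red,green,yellow,black,white}, so it must be blue.
(r4,c3): row 4 has {red,blue,green,yellow,black}; column 3 has {red,blue,green,yellow,black}, so it must be white.

blue green yellow white red black / white red blue black yellow green / red yellow black blue green white / yellow blue white green black red / green black red yellow white blue / black white green red blue yellow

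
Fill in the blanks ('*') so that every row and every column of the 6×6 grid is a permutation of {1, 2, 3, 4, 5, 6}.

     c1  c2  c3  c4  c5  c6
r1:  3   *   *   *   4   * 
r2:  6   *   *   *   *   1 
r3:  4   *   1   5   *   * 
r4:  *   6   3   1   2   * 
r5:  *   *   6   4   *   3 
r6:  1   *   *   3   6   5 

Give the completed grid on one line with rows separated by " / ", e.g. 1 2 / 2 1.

At row 2, column 4: row 2 has {1,6}; column 4 has {1,3,4,5}; that leaves 2.
At row 3, column 5: row 3 has {1,4,5}; column 5 has {2,4,6}; that leaves 3.
At row 4, column 1: row 4 has {1,2,3,6}; column 1 has {1,3,4,6}; that leaves 5.
At row 4, column 6: row 4 has {1,2,3,5,6}; column 6 has {1,3,5}; that leaves 4.
At row 5, column 1: row 5 has {3,4,6}; column 1 has {1,3,4,5,6}; that leaves 2.
At row 1, column 4: row 1 has {3,4}; column 4 has {1,2,3,4,5}; that leaves 6.
At row 1, column 6: row 1 has {3,4,6}; column 6 has {1,3,4,5}; that leaves 2.
At row 2, column 5: row 2 has {1,2,6}; column 5 has {2,3,4,6}; that leaves 5.
At row 3, column 2: row 3 has {1,3,4,5}; column 2 has {6}; that leaves 2.
At row 3, column 6: row 3 has {1,2,3,4,5}; column 6 has {1,2,3,4,5}; that leaves 6.
At row 5, column 5: row 5 has {2,3,4,6}; column 5 has {2,3,4,5,6}; that leaves 1.
At row 6, column 2: row 6 has {1,3,5,6}; column 2 has {2,6}; that leaves 4.
At row 6, column 3: row 6 has {1,3,4,5,6}; column 3 has {1,3,6}; that leaves 2.
At row 1, column 3: row 1 has {2,3,4,6}; column 3 has {1,2,3,6}; that leaves 5.
At row 2, column 2: row 2 has {1,2,5,6}; column 2 has {2,4,6}; that leaves 3.
At row 2, column 3: row 2 has {1,2,3,5,6}; column 3 has {1,2,3,5,6}; that leaves 4.
At row 5, column 2: row 5 has {1,2,3,4,6}; column 2 has {2,3,4,6}; that leaves 5.
At row 1, column 2: row 1 has {2,3,4,5,6}; column 2 has {2,3,4,5,6}; that leaves 1.

3 1 5 6 4 2 / 6 3 4 2 5 1 / 4 2 1 5 3 6 / 5 6 3 1 2 4 / 2 5 6 4 1 3 / 1 4 2 3 6 5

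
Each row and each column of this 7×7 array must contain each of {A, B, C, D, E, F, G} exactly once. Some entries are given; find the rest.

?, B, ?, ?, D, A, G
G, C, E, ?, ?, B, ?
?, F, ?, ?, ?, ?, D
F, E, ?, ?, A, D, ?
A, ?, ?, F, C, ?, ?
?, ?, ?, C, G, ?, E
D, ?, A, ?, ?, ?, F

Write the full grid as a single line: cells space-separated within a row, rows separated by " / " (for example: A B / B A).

C B F E D A G / G C E D F B A / E F C A B G D / F E B G A D C / A D G F C E B / B A D C G F E / D G A B E C F

(r1,c4) = E
(r2,c5) = F
(r2,c7) = A
(r5,c7) = B
(r6,c1) = B
(r6,c6) = F
(r7,c2) = G
(r7,c4) = B
(r7,c5) = E
(r7,c6) = C
(r1,c1) = C
(r1,c3) = F
(r2,c4) = D
(r3,c1) = E
(r3,c5) = B
(r3,c6) = G
(r4,c4) = G
(r4,c7) = C
(r5,c2) = D
(r5,c3) = G
(r5,c6) = E
(r6,c2) = A
(r6,c3) = D
(r3,c3) = C
(r3,c4) = A
(r4,c3) = B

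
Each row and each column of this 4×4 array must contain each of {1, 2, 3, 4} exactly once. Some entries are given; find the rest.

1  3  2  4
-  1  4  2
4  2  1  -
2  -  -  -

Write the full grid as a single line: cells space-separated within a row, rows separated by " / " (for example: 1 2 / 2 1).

row 2 has {1,2,4}; column 1 has {1,2,4} — only 3 is left for (r2,c1).
row 3 has {1,2,4}; column 4 has {2,4} — only 3 is left for (r3,c4).
row 4 has {2}; column 2 has {1,2,3} — only 4 is left for (r4,c2).
row 4 has {2,4}; column 3 has {1,2,4} — only 3 is left for (r4,c3).
row 4 has {2,3,4}; column 4 has {2,3,4} — only 1 is left for (r4,c4).

1 3 2 4 / 3 1 4 2 / 4 2 1 3 / 2 4 3 1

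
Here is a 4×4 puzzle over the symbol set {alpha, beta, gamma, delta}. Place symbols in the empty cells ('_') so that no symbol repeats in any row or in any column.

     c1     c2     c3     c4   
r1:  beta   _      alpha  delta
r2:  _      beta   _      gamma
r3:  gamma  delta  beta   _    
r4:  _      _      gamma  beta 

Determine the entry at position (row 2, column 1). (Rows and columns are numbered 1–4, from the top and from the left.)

alpha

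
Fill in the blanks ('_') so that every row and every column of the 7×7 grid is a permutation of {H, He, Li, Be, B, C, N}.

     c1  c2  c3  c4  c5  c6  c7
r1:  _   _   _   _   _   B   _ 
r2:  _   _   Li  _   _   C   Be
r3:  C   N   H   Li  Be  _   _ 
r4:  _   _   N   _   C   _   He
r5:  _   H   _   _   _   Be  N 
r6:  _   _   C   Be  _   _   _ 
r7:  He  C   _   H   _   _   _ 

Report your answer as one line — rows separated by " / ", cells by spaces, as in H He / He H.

H Be He N Li B C / N B Li He H C Be / C N H Li Be He B / Be Li N B C H He / Li H B C He Be N / B He C Be N Li H / He C Be H B N Li

row 3 has {H,Li,Be,C,N}; column 6 has {Be,B,C} — only He is left for (r3,c6).
row 3 has {H,He,Li,Be,C,N}; column 7 has {He,Be,N} — only B is left for (r3,c7).
row 4 has {He,C,N}; column 4 has {H,Li,Be} — only B is left for (r4,c4).
row 7 has {H,He,C}; column 7 has {He,Be,B,N} — only Li is left for (r7,c7).
row 6 has {Be,C}; column 7 has {He,Li,Be,B,N} — only H is left for (r6,c7).
row 7 has {H,He,Li,C}; column 6 has {He,Be,B,C} — only N is left for (r7,c6).
row 1 has {B}; column 7 has {H,He,Li,Be,B,N} — only C is left for (r1,c7).
row 6 has {H,Be,C}; column 6 has {He,Be,B,C,N} — only Li is left for (r6,c6).
row 7 has {H,He,Li,C,N}; column 5 has {Be,C} — only B is left for (r7,c5).
row 4 has {He,B,C,N}; column 6 has {He,Li,Be,B,C,N} — only H is left for (r4,c6).
row 7 has {H,He,Li,B,C,N}; column 3 has {H,Li,C,N} — only Be is left for (r7,c3).
row 1 has {B,C}; column 3 has {H,Li,Be,C,N} — only He is left for (r1,c3).
row 1 has {He,B,C}; column 4 has {H,Li,Be,B} — only N is left for (r1,c4).
row 2 has {Li,Be,C}; column 4 has {H,Li,Be,B,N} — only He is left for (r2,c4).
row 5 has {H,Be,N}; column 3 has {H,He,Li,Be,C,N} — only B is left for (r5,c3).
row 5 has {H,Be,B,N}; column 4 has {H,He,Li,Be,B,N} — only C is left for (r5,c4).
row 2 has {He,Li,Be,C}; column 2 has {H,C,N} — only B is left for (r2,c2).
row 5 has {H,Be,B,C,N}; column 1 has {He,C} — only Li is left for (r5,c1).
row 5 has {H,Li,Be,B,C,N}; column 5 has {Be,B,C} — only He is left for (r5,c5).
row 6 has {H,Li,Be,C}; column 2 has {H,B,C,N} — only He is left for (r6,c2).
row 6 has {H,He,Li,Be,C}; column 5 has {He,Be,B,C} — only N is left for (r6,c5).
row 2 has {He,Li,Be,B,C}; column 5 has {He,Be,B,C,N} — only H is left for (r2,c5).
row 4 has {H,He,B,C,N}; column 1 has {He,Li,C} — only Be is left for (r4,c1).
row 4 has {H,He,Be,B,C,N}; column 2 has {H,He,B,C,N} — only Li is left for (r4,c2).
row 6 has {H,He,Li,Be,C,N}; column 1 has {He,Li,Be,C} — only B is left for (r6,c1).
row 1 has {He,B,C,N}; column 1 has {He,Li,Be,B,C} — only H is left for (r1,c1).
row 1 has {H,He,B,C,N}; column 2 has {H,He,Li,B,C,N} — only Be is left for (r1,c2).
row 1 has {H,He,Be,B,C,N}; column 5 has {H,He,Be,B,C,N} — only Li is left for (r1,c5).
row 2 has {H,He,Li,Be,B,C}; column 1 has {H,He,Li,Be,B,C} — only N is left for (r2,c1).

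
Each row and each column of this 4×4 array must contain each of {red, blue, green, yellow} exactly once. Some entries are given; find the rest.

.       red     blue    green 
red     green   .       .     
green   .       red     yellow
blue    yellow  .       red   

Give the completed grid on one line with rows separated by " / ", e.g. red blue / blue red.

(r1,c1): row 1 has {red,blue,green}; column 1 has {red,blue,green}, so it must be yellow.
(r2,c3): row 2 has {red,green}; column 3 has {red,blue}, so it must be yellow.
(r2,c4): row 2 has {red,green,yellow}; column 4 has {red,green,yellow}, so it must be blue.
(r3,c2): row 3 has {red,green,yellow}; column 2 has {red,green,yellow}, so it must be blue.
(r4,c3): row 4 has {red,blue,yellow}; column 3 has {red,blue,yellow}, so it must be green.

yellow red blue green / red green yellow blue / green blue red yellow / blue yellow green red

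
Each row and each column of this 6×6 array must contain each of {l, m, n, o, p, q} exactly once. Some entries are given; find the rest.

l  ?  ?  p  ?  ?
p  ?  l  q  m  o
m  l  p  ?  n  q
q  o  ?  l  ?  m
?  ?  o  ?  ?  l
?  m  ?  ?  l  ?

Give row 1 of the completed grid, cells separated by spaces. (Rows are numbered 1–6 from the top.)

(r1,c6) = n
(r2,c2) = n
(r3,c4) = o
(r4,c3) = n
(r4,c5) = p
(r5,c1) = n
(r5,c4) = m
(r5,c5) = q
(r6,c1) = o
(r6,c3) = q
(r6,c4) = n
(r6,c6) = p
(r1,c2) = q
(r1,c3) = m
(r1,c5) = o

l q m p o n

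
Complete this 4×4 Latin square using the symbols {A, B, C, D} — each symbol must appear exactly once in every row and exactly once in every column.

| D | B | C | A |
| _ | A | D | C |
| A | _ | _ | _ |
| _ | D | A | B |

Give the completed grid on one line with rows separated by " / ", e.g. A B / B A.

(r2,c1) = B
(r3,c2) = C
(r3,c3) = B
(r3,c4) = D
(r4,c1) = C

D B C A / B A D C / A C B D / C D A B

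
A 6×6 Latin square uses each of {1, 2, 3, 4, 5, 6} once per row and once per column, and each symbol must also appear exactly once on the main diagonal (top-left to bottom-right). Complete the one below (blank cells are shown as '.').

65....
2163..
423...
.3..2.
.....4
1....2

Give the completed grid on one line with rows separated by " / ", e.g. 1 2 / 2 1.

(r2,c6): row 2 has {1,2,3,6}; column 6 has {2,4}, so it must be 5.
(r4,c1): row 4 has {2,3}; column 1 has {1,2,4,6}, so it must be 5.
(r4,c4): row 4 has {2,3,5}; column 4 has {3}; the diagonal has {1,2,3,6}, so it must be 4.
(r5,c1): row 5 has {4}; column 1 has {1,2,4,5,6}, so it must be 3.
(r5,c2): row 5 has {3,4}; column 2 has {1,2,3,5}, so it must be 6.
(r5,c5): row 5 has {3,4,6}; column 5 has {2}; the diagonal has {1,2,3,4,6}, so it must be 5.
(r6,c2): row 6 has {1,2}; column 2 has {1,2,3,5,6}, so it must be 4.
(r6,c3): row 6 has {1,2,4}; column 3 has {3,6}, so it must be 5.
(r6,c4): row 6 has {1,2,4,5}; column 4 has {3,4}, so it must be 6.
(r6,c5): row 6 has {1,2,4,5,6}; column 5 has {2,5}, so it must be 3.
(r2,c5): row 2 has {1,2,3,5,6}; column 5 has {2,3,5}, so it must be 4.
(r4,c3): row 4 has {2,3,4,5}; column 3 has {3,5,6}, so it must be 1.
(r4,c6): row 4 has {1,2,3,4,5}; column 6 has {2,4,5}, so it must be 6.
(r5,c3): row 5 has {3,4,5,6}; column 3 has {1,3,5,6}, so it must be 2.
(r5,c4): row 5 has {2,3,4,5,6}; column 4 has {3,4,6}, so it must be 1.
(r1,c3): row 1 has {5,6}; column 3 has {1,2,3,5,6}, so it must be 4.
(r1,c4): row 1 has {4,5,6}; column 4 has {1,3,4,6}, so it must be 2.
(r1,c5): row 1 has {2,4,5,6}; column 5 has {2,3,4,5}, so it must be 1.
(r1,c6): row 1 has {1,2,4,5,6}; column 6 has {2,4,5,6}, so it must be 3.
(r3,c4): row 3 has {2,3,4}; column 4 has {1,2,3,4,6}, so it must be 5.
(r3,c5): row 3 has {2,3,4,5}; column 5 has {1,2,3,4,5}, so it must be 6.
(r3,c6): row 3 has {2,3,4,5,6}; column 6 has {2,3,4,5,6}, so it must be 1.

6 5 4 2 1 3 / 2 1 6 3 4 5 / 4 2 3 5 6 1 / 5 3 1 4 2 6 / 3 6 2 1 5 4 / 1 4 5 6 3 2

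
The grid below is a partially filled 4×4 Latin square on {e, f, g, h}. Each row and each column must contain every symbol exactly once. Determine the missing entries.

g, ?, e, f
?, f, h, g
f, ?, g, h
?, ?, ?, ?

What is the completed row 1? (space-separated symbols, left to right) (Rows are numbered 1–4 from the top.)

g h e f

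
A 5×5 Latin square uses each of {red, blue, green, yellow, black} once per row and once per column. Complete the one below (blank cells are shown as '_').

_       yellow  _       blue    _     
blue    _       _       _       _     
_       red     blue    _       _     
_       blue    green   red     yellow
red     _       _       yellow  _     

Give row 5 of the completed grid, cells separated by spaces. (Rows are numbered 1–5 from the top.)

Cell (r4,c1): row 4 has {red,blue,green,yellow}; column 1 has {red,blue} → black.
Cell (r5,c3): row 5 has {red,yellow}; column 3 has {blue,green} → black.
Cell (r1,c1): row 1 has {blue,yellow}; column 1 has {red,blue,black} → green.
Cell (r1,c3): row 1 has {blue,green,yellow}; column 3 has {blue,green,black} → red.
Cell (r1,c5): row 1 has {red,blue,green,yellow}; column 5 has {yellow} → black.
Cell (r2,c3): row 2 has {blue}; column 3 has {red,blue,green,black} → yellow.
Cell (r3,c1): row 3 has {red,blue}; column 1 has {red,blue,green,black} → yellow.
Cell (r3,c5): row 3 has {red,blue,yellow}; column 5 has {yellow,black} → green.
Cell (r5,c2): row 5 has {red,yellow,black}; column 2 has {red,blue,yellow} → green.
Cell (r5,c5): row 5 has {red,green,yellow,black}; column 5 has {green,yellow,black} → blue.

red green black yellow blue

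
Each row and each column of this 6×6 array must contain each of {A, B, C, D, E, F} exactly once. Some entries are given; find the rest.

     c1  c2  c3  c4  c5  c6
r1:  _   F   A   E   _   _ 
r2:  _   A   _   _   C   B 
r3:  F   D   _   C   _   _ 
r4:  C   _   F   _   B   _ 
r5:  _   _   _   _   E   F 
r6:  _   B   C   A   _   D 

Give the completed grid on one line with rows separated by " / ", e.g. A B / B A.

(r1,c5) = D
(r1,c6) = C
(r3,c5) = A
(r3,c6) = E
(r4,c2) = E
(r4,c4) = D
(r4,c6) = A
(r5,c2) = C
(r5,c4) = B
(r6,c1) = E
(r6,c5) = F
(r1,c1) = B
(r2,c1) = D
(r2,c3) = E
(r2,c4) = F
(r3,c3) = B
(r5,c1) = A
(r5,c3) = D

B F A E D C / D A E F C B / F D B C A E / C E F D B A / A C D B E F / E B C A F D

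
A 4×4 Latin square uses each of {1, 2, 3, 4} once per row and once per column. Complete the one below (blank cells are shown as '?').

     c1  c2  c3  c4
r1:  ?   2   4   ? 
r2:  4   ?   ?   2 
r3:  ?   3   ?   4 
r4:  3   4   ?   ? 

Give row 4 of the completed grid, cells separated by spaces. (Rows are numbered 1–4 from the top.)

3 4 2 1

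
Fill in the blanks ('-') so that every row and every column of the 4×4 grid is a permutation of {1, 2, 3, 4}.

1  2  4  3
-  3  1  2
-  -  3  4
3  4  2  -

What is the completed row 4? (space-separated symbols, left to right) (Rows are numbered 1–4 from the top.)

3 4 2 1

Cell (r2,c1): row 2 has {1,2,3}; column 1 has {1,3} → 4.
Cell (r3,c1): row 3 has {3,4}; column 1 has {1,3,4} → 2.
Cell (r3,c2): row 3 has {2,3,4}; column 2 has {2,3,4} → 1.
Cell (r4,c4): row 4 has {2,3,4}; column 4 has {2,3,4} → 1.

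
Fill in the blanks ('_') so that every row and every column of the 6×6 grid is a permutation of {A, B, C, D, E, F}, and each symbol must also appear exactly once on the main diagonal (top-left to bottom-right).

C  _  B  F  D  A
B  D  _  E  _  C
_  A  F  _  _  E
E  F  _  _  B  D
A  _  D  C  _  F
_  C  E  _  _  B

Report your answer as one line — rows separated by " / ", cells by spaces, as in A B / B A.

C E B F D A / B D A E F C / D A F B C E / E F C A B D / A B D C E F / F C E D A B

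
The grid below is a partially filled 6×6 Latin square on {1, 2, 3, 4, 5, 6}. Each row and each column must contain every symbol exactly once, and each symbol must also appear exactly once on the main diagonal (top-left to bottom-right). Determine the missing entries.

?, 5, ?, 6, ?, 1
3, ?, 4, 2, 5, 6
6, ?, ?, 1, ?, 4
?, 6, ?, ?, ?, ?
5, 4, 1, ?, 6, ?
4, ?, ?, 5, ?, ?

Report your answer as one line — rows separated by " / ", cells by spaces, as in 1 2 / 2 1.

(r1,c1) = 2
(r1,c3) = 3
(r1,c5) = 4
(r2,c2) = 1
(r3,c3) = 5
(r4,c1) = 1
(r4,c3) = 2
(r4,c5) = 3
(r4,c6) = 5
(r5,c4) = 3
(r5,c6) = 2
(r6,c3) = 6
(r6,c6) = 3
(r3,c5) = 2
(r4,c4) = 4
(r6,c2) = 2
(r6,c5) = 1
(r3,c2) = 3

2 5 3 6 4 1 / 3 1 4 2 5 6 / 6 3 5 1 2 4 / 1 6 2 4 3 5 / 5 4 1 3 6 2 / 4 2 6 5 1 3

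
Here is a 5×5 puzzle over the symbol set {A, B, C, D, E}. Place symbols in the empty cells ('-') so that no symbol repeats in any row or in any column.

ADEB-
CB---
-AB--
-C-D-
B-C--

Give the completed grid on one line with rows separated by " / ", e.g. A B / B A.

A D E B C / C B D E A / D A B C E / E C A D B / B E C A D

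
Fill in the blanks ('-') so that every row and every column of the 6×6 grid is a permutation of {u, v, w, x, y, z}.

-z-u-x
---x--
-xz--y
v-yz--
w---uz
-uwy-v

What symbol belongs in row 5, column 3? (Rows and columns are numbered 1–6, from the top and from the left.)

x

Cell (r1,c1): row 1 has {u,x,z}; column 1 has {v,w} → y.
Cell (r1,c3): row 1 has {u,x,y,z}; column 3 has {w,y,z} → v.
Cell (r1,c5): row 1 has {u,v,x,y,z}; column 5 has {u} → w.
Cell (r2,c3): row 2 has {x}; column 3 has {v,w,y,z} → u.
Cell (r2,c6): row 2 has {u,x}; column 6 has {v,x,y,z} → w.
Cell (r3,c1): row 3 has {x,y,z}; column 1 has {v,w,y} → u.
Cell (r3,c5): row 3 has {u,x,y,z}; column 5 has {u,w} → v.
Cell (r4,c2): row 4 has {v,y,z}; column 2 has {u,x,z} → w.
Cell (r4,c5): row 4 has {v,w,y,z}; column 5 has {u,v,w} → x.
Cell (r4,c6): row 4 has {v,w,x,y,z}; column 6 has {v,w,x,y,z} → u.
Cell (r5,c3): row 5 has {u,w,z}; column 3 has {u,v,w,y,z} → x.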